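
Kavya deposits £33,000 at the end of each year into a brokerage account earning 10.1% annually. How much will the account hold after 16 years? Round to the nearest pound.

FV = PMT · [(1+i)^n − 1] / i = 33000 · 36.260065 = 1,196,582.1551

£1,196,582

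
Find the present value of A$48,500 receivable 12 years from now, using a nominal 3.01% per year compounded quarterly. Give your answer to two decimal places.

With 4 periods per year: i = 0.007525, n = 48.
PV = 48,500 / (1 + 0.007525)^48 = 48,500 / 1.433111 = 33,842.4534

A$33,842.45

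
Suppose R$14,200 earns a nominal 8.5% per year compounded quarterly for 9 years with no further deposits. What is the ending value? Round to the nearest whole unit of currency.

R$30,272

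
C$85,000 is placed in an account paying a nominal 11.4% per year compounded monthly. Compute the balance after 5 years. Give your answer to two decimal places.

i = 0.114/12 = 0.0095 per month; n = 5·12 = 60.
FV = PV·(1+i)^n = 85,000 × 1.763516 = 149,898.8574

C$149,898.86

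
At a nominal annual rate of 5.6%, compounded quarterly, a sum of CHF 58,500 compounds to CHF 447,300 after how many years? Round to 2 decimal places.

36.58 years

Periodic rate i = 0.056/4 = 0.014.
n = ln(447300/58500) / ln(1+0.014) = ln(7.64615) / 0.013903 = 146.3149 quarters
= 146.3149/4 years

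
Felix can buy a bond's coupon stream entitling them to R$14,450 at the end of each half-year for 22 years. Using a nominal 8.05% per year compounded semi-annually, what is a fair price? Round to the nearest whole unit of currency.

R$295,759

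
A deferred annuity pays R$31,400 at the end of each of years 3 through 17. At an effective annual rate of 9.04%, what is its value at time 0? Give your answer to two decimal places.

R$212,375.92

PV at t=2 (ordinary 15-year annuity): 31400 × a(15|0.0904) = 31400 × 8.041690 = 252,509.0569
PV₀ = 252,509.0569 / (1+0.0904)^2 = 252,509.0569 / 1.188972 = 212,375.9205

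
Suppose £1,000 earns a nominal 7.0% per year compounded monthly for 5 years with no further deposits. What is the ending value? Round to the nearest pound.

£1,418

With 12 periods per year: i = 0.00583333, n = 60.
FV = 1,000 × (1 + 0.00583333)^60 = 1,417.6253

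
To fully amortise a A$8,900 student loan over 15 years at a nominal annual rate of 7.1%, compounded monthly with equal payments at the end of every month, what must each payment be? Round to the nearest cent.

A$80.49

With 12 periods per year: i = 0.00591667, n = 180.
Annuity-PV factor = 110.567088; PMT = 8900 / 110.567088 = 80.4941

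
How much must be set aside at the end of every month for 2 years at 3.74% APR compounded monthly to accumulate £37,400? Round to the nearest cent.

£1,503.20

i = 0.0374/12 = 0.00311667 per month; n = 2·12 = 24.
FV-annuity factor = 24.880186; PMT = 37400 / 24.880186 = 1,503.2042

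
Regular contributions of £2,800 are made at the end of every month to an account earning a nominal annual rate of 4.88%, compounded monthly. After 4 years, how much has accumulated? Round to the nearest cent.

Periodic rate i = 0.0488/12 = 0.00406667; n = 4 × 12 = 48 periods.
FV = PMT · [(1+i)^n − 1] / i = 2800 · 52.886806 = 148,083.0566

£148,083.06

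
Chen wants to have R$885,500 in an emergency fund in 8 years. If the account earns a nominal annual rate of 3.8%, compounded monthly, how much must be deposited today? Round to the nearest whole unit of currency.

R$653,690

With 12 periods per year: i = 0.00316667, n = 96.
PV = 885,500 / (1 + 0.00316667)^96 = 885,500 / 1.354618 = 653,689.7018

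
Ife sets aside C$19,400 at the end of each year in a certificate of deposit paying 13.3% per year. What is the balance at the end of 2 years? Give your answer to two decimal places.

C$41,380.20

FV = 19400 × [(1+0.133)^2 − 1] / 0.133 = 19400 × 2.133000 = 41,380.2000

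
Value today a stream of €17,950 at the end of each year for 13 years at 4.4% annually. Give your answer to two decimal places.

PV = 17950 × [1 − (1+0.044)^(−13)] / 0.044 = 17950 × 9.742306 = 174,874.3928

€174,874.39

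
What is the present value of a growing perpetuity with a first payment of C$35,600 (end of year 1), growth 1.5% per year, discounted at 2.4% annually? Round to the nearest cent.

PV = PMT / (i − g) = 35600 / (0.024 − 0.015) = 35600 / 0.009000 = 3,955,555.5556

C$3,955,555.56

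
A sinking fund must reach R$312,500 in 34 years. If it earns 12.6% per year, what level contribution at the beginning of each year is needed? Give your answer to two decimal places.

PMT = 312500 / ( [(1+0.126)^34 − 1] / 0.126 × (1+i) ) = 312500 / 496.274870 = 629.6914

R$629.69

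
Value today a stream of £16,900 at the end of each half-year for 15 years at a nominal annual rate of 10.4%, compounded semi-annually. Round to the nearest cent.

Periodic rate i = 0.104/2 = 0.052; n = 15 × 2 = 30 periods.
PV = 16900 × [1 − (1+0.052)^(−30)] / 0.052 = 16900 × 15.028107 = 253,975.0124

£253,975.01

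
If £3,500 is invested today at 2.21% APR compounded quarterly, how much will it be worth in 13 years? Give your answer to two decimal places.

i = 0.0221/4 = 0.005525 per quarter; n = 13·4 = 52.
FV = 3,500 × (1 + 0.005525)^52 = 4,661.1967

£4,661.20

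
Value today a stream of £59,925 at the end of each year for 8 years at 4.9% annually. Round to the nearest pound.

PV = PMT · [1 − (1+i)^(−n)] / i = 59925 · 6.489420 = 388,878.5124

£388,879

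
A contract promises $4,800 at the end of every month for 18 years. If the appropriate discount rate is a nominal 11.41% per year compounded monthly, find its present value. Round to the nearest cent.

$439,447.60

i = 0.1141/12 = 0.00950833 per month; n = 18·12 = 216.
Annuity factor a(216|0.00950833) = 91.551583; PV = 4800 × 91.551583 = 439,447.6002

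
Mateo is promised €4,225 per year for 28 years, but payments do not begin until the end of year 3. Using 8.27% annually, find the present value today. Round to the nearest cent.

€38,871.17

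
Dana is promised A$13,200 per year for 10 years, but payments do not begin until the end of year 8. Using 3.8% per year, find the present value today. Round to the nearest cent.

A$83,290.60

Value one period before first payment (t=7): 13200 × [1 − (1+0.038)^(−10)] / 0.038 = 13200 × 8.192256 = 108,137.7825
Discount back 7 years: 108,137.7825 × (1+0.038)^(−7) = 108,137.7825 × 0.770227 = 83,290.5989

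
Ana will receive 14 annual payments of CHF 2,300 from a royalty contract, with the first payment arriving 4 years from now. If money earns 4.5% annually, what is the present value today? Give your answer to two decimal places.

PV at t=3 (ordinary 14-year annuity): 2300 × a(14|0.045) = 2300 × 10.222825 = 23,512.4982
Discount back 3 years: 23,512.4982 × (1+0.045)^(−3) = 23,512.4982 × 0.876297 = 20,603.9223

CHF 20,603.92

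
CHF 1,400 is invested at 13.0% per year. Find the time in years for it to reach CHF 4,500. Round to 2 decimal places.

n = ln(4500/1400) / ln(1+0.13) = ln(3.21429) / 0.122218 = 9.5535 years

9.55 years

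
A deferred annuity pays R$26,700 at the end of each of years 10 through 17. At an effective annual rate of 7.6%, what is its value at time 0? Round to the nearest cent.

Value one period before first payment (t=9): 26700 × [1 − (1+0.076)^(−8)] / 0.076 = 26700 × 5.834908 = 155,792.0483
PV₀ = 155,792.0483 / (1+0.076)^9 = 155,792.0483 / 1.933350 = 80,581.4069

R$80,581.41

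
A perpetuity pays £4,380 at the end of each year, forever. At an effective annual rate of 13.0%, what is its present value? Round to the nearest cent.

PV = C/r = 4380/0.13 = 33,692.3077

£33,692.31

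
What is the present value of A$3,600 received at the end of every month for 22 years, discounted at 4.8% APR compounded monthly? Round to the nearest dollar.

A$586,280

i = 0.048/12 = 0.004 per month; n = 22·12 = 264.
PV = 3600 × [1 − (1+0.004)^(−264)] / 0.004 = 3600 × 162.855531 = 586,279.9122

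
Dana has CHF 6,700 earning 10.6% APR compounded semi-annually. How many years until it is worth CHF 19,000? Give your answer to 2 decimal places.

10.09 years

Periodic rate i = 0.106/2 = 0.053.
(1+i)^n = 19000/6700 = 2.83582, so n = ln 2.83582 / ln 1.053 = 20.1833 half-years
= 20.1833/2 years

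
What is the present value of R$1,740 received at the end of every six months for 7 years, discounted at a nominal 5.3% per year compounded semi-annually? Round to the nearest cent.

With 2 periods per year: i = 0.0265, n = 14.
PV = PMT · [1 − (1+i)^(−n)] / i = 1740 · 11.570365 = 20,132.4350

R$20,132.44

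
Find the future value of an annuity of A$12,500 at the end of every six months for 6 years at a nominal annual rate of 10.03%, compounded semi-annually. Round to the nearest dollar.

Periodic rate i = 0.1003/2 = 0.05015; n = 6 × 2 = 12 periods.
FV = PMT · [(1+i)^n − 1] / i = 12500 · 15.930954 = 199,136.9284

A$199,137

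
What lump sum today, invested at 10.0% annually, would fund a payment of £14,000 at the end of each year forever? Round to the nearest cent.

PV = PMT / i = 14000 / 0.1 = 140,000.0000

£140,000.00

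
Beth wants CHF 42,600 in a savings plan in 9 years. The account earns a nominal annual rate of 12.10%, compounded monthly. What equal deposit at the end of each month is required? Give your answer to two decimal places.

With 12 periods per year: i = 0.0100833, n = 108.
PMT = 42600 / ( [(1+0.0100833)^108 − 1] / 0.0100833 ) = 42600 / 193.898249 = 219.7029

CHF 219.70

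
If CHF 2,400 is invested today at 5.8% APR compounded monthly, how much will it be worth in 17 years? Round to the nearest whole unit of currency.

CHF 6,418

With 12 periods per year: i = 0.00483333, n = 204.
FV = 2,400 × (1 + 0.00483333)^204 = 6,417.9166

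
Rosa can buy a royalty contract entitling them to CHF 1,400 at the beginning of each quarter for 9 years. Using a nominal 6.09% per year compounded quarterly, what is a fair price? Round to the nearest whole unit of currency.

CHF 39,168

i = 0.0609/4 = 0.015225 per quarter; n = 9·4 = 36.
Annuity factor a(36|0.015225) × (1+i) = 27.976891; PV = 1400 × 27.976891 = 39,167.6474
Payments are at the start of each period, so multiply by (1+i).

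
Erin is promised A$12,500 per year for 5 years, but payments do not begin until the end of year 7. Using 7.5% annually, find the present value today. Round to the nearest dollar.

A$32,770

Value one period before first payment (t=6): 12500 × [1 − (1+0.075)^(−5)] / 0.075 = 12500 × 4.045885 = 50,573.5613
PV₀ = 50,573.5613 / (1+0.075)^6 = 50,573.5613 / 1.543302 = 32,769.7216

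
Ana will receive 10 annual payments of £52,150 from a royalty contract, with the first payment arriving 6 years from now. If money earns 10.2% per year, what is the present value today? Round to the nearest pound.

£195,486

Value one period before first payment (t=5): 52150 × [1 − (1+0.102)^(−10)] / 0.102 = 52150 × 6.092127 = 317,704.4448
Discount back 5 years: 317,704.4448 × (1+0.102)^(−5) = 317,704.4448 × 0.615307 = 195,485.8461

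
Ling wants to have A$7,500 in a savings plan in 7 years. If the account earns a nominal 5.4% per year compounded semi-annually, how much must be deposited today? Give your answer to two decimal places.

A$5,165.06

With 2 periods per year: i = 0.027, n = 14.
Discount factor = (1+0.027)^(−14) = 0.688674; PV = 7,500 × 0.688674 = 5,165.0562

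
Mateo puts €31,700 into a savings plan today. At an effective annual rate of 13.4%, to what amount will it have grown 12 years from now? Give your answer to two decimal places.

FV = PV·(1+i)^n = 31,700 × 4.522272 = 143,356.0140

€143,356.01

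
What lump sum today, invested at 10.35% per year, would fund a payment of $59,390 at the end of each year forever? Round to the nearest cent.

PV = PMT / i = 59390 / 0.1035 = 573,816.4251

$573,816.43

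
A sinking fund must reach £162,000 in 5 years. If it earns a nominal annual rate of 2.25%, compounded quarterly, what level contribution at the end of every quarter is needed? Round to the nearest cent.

i = 0.0225/4 = 0.005625 per quarter; n = 5·4 = 20.
PMT = 162000 / ( [(1+0.005625)^20 − 1] / 0.005625 ) = 162000 / 21.105698 = 7,675.6522

£7,675.65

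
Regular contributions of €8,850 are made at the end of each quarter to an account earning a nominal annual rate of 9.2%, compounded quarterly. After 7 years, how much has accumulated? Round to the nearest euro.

€342,550

i = 0.092/4 = 0.023 per quarter; n = 7·4 = 28.
FV = PMT · [(1+i)^n − 1] / i = 8850 · 38.706237 = 342,550.2006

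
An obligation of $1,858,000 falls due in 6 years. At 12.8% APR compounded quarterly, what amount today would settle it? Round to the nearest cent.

$872,434.79

With 4 periods per year: i = 0.032, n = 24.
Discount factor = (1+0.032)^(−24) = 0.469556; PV = 1,858,000 × 0.469556 = 872,434.7882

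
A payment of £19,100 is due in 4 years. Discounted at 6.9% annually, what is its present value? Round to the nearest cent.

PV = 19,100 / (1 + 0.069)^4 = 19,100 / 1.305903 = 14,625.8982

£14,625.90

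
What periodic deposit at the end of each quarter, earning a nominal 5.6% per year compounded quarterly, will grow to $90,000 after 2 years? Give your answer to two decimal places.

$10,710.24

Periodic rate i = 0.056/4 = 0.014; n = 2 × 4 = 8 periods.
PMT = 90000 / ( [(1+0.014)^8 − 1] / 0.014 ) = 90000 / 8.403170 = 10,710.2436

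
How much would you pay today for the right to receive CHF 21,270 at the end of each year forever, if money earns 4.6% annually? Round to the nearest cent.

PV = C/r = 21270/0.046 = 462,391.3043

CHF 462,391.30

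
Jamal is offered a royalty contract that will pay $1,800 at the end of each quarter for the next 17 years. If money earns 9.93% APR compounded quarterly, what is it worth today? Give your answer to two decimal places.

$58,823.87

Periodic rate i = 0.0993/4 = 0.024825; n = 17 × 4 = 68 periods.
PV = 1800 × [1 − (1+0.024825)^(−68)] / 0.024825 = 1800 × 32.679930 = 58,823.8736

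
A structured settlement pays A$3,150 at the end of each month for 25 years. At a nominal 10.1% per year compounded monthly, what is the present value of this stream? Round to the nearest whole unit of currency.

With 12 periods per year: i = 0.00841667, n = 300.
Annuity factor a(300|0.00841667) = 109.198959; PV = 3150 × 109.198959 = 343,976.7224

A$343,977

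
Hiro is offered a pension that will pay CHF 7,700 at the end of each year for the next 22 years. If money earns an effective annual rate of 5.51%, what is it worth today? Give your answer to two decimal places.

CHF 96,804.20

Annuity factor a(22|0.0551) = 12.571974; PV = 7700 × 12.571974 = 96,804.1981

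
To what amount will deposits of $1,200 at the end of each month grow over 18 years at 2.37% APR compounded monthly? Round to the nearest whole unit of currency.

i = 0.0237/12 = 0.001975 per month; n = 18·12 = 216.
FV = PMT · [(1+i)^n − 1] / i = 1200 · 269.060916 = 322,873.0990

$322,873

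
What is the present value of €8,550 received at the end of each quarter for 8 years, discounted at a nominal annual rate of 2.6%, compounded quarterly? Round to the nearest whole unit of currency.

i = 0.026/4 = 0.0065 per quarter; n = 8·4 = 32.
PV = 8550 × [1 − (1+0.0065)^(−32)] / 0.0065 = 8550 × 28.807092 = 246,300.6326

€246,301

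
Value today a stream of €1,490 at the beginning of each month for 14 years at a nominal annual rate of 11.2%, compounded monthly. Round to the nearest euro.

€127,298

Periodic rate i = 0.112/12 = 0.00933333; n = 14 × 12 = 168 periods.
PV = PMT · [1 − (1+i)^(−n)] / i × (1+i) = 1490 · 85.434677 = 127,297.6685
(Beginning-of-period payments → annuity-due factor ×(1+i).)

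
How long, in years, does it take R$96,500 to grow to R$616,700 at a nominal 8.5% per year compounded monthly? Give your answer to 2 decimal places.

21.90 years

Periodic rate i = 0.085/12 = 0.00708333.
n = ln(616700/96500) / ln(1+0.00708333) = ln(6.39067) / 0.007058 = 262.7860 months
= 262.7860/12 years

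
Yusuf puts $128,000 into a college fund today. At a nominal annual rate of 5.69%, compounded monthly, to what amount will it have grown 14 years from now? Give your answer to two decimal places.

i = 0.0569/12 = 0.00474167 per month; n = 14·12 = 168.
FV = PV·(1+i)^n = 128,000 × 2.213815 = 283,368.3403

$283,368.34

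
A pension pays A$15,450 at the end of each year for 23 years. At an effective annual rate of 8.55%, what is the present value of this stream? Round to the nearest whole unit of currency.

PV = 15450 × [1 − (1+0.0855)^(−23)] / 0.0855 = 15450 × 9.923563 = 153,319.0505

A$153,319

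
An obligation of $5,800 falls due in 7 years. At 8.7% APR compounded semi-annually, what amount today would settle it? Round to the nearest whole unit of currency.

$3,195

Periodic rate i = 0.087/2 = 0.0435; n = 7 × 2 = 14 periods.
PV = 5,800 / (1 + 0.0435)^14 = 5,800 / 1.815074 = 3,195.4619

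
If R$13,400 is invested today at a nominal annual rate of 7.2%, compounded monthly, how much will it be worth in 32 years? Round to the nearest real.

i = 0.072/12 = 0.006 per month; n = 32·12 = 384.
13,400 × (1+0.006)^384 = 13,400 × 9.945454 = 133,269.0785

R$133,269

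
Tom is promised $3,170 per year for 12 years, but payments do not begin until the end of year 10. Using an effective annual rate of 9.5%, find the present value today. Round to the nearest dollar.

PV at t=9 (ordinary 12-year annuity): 3170 × a(12|0.095) = 3170 × 6.983839 = 22,138.7709
PV₀ = 22,138.7709 / (1+0.095)^9 = 22,138.7709 / 2.263222 = 9,781.9724

$9,782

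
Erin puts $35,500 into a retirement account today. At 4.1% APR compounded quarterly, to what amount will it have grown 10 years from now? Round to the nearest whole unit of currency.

$53,381

With 4 periods per year: i = 0.01025, n = 40.
FV = PV·(1+i)^n = 35,500 × 1.503676 = 53,380.5099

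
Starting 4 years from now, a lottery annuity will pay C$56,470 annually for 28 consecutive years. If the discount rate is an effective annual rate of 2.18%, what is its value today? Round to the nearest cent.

C$1,100,632.56

PV at t=3 (ordinary 28-year annuity): 56470 × a(28|0.0218) = 56470 × 20.793245 = 1,174,194.5257
Discount back 3 years: 1,174,194.5257 × (1+0.0218)^(−3) = 1,174,194.5257 × 0.937351 = 1,100,632.5597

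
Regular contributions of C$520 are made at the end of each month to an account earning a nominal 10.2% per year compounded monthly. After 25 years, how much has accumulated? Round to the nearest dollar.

C$713,919

i = 0.102/12 = 0.0085 per month; n = 25·12 = 300.
FV = 520 × [(1+0.0085)^300 − 1] / 0.0085 = 520 × 1372.921097 = 713,918.9706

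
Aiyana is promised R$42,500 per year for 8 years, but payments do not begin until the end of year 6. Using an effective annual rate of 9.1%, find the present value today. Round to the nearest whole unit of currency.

R$151,620

PV at t=5 (ordinary 8-year annuity): 42500 × a(8|0.091) = 42500 × 5.514307 = 234,358.0686
PV₀ = 234,358.0686 / (1+0.091)^5 = 234,358.0686 / 1.545695 = 151,619.8830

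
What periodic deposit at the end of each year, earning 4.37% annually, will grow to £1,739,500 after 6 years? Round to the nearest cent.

£259,822.02

FV-annuity factor = 6.694968; PMT = 1.7395e+06 / 6.694968 = 259,822.0175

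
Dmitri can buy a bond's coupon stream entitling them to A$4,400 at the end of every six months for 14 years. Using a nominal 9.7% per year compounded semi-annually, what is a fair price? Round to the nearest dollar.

A$66,634

i = 0.097/2 = 0.0485 per half-year; n = 14·2 = 28.
PV = PMT · [1 − (1+i)^(−n)] / i = 4400 · 15.144087 = 66,633.9811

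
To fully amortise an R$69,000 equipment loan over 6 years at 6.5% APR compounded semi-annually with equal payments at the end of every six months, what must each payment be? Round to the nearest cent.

R$7,035.74

i = 0.065/2 = 0.0325 per half-year; n = 6·2 = 12.
Annuity-PV factor = 9.807076; PMT = 69000 / 9.807076 = 7,035.7360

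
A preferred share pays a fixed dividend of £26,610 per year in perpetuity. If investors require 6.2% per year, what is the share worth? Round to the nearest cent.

£429,193.55

PV = C/r = 26610/0.062 = 429,193.5484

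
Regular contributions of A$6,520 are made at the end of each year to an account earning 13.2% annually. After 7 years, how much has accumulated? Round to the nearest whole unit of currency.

FV = 6520 × [(1+0.132)^7 − 1] / 0.132 = 6520 × 10.469000 = 68,257.8813

A$68,258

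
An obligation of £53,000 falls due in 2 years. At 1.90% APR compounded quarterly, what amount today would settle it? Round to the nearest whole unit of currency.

£51,028

i = 0.019/4 = 0.00475 per quarter; n = 2·4 = 8.
PV = 53,000 / (1 + 0.00475)^8 = 53,000 / 1.038638 = 51,028.3764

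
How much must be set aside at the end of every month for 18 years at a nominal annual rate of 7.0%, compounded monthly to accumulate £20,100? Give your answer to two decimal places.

Periodic rate i = 0.07/12 = 0.00583333; n = 18 × 12 = 216 periods.
FV-annuity factor = 430.721027; PMT = 20100 / 430.721027 = 46.6659

£46.67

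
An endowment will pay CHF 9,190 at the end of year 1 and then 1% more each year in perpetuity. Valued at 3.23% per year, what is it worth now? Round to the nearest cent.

CHF 412,107.62

PV = D₁/(r − g) = 9190/(0.0323 − 0.01) = 412,107.6233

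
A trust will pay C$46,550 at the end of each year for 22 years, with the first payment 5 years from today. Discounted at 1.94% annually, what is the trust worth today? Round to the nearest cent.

C$765,989.06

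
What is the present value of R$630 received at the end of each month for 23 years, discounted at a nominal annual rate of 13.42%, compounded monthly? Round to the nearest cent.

R$53,717.36

Periodic rate i = 0.1342/12 = 0.0111833; n = 23 × 12 = 276 periods.
PV = PMT · [1 − (1+i)^(−n)] / i = 630 · 85.265648 = 53,717.3580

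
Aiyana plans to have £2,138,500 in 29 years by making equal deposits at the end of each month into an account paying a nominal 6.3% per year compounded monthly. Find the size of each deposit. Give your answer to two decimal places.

With 12 periods per year: i = 0.00525, n = 348.
FV-annuity factor = 987.729604; PMT = 2.1385e+06 / 987.729604 = 2,165.0662

£2,165.07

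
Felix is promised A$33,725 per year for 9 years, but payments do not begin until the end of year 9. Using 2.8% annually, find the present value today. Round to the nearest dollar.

A$212,514

PV at t=8 (ordinary 9-year annuity): 33725 × a(9|0.028) = 33725 × 7.859236 = 265,052.7366
PV₀ = 265,052.7366 / (1+0.028)^8 = 265,052.7366 / 1.247225 = 212,513.9166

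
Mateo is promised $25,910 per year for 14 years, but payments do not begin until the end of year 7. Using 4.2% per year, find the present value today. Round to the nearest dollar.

PV at t=6 (ordinary 14-year annuity): 25910 × a(14|0.042) = 25910 × 10.425009 = 270,111.9740
Discount back 6 years: 270,111.9740 × (1+0.042)^(−6) = 270,111.9740 × 0.781257 = 211,026.7561

$211,027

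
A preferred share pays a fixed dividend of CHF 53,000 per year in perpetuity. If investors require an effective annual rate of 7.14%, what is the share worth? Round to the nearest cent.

CHF 742,296.92

PV = C/r = 53000/0.0714 = 742,296.9188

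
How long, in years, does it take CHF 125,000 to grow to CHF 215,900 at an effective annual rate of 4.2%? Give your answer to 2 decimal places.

n = ln(215900/125000) / ln(1+0.042) = ln(1.72720) / 0.041142 = 13.2833 years

13.28 years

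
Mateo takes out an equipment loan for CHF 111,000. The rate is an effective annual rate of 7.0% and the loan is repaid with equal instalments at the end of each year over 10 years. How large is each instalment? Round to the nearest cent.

CHF 15,803.90

Annuity-PV factor = 7.023582; PMT = 111000 / 7.023582 = 15,803.9028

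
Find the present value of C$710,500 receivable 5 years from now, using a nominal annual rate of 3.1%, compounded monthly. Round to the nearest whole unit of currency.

i = 0.031/12 = 0.00258333 per month; n = 5·12 = 60.
PV = FV·(1+i)^(−n) = 710,500 × 0.856586 = 608,604.6097

C$608,605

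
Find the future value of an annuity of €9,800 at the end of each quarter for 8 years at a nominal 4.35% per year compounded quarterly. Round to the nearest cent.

i = 0.0435/4 = 0.010875 per quarter; n = 8·4 = 32.
FV = 9800 × [(1+0.010875)^32 − 1] / 0.010875 = 9800 × 38.029807 = 372,692.1110

€372,692.11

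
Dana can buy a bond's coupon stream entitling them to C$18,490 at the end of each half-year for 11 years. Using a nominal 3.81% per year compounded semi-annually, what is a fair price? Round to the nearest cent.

With 2 periods per year: i = 0.01905, n = 22.
PV = PMT · [1 − (1+i)^(−n)] / i = 18490 · 17.835385 = 329,776.2666

C$329,776.27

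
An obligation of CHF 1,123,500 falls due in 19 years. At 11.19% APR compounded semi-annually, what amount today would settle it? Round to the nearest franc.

i = 0.1119/2 = 0.05595 per half-year; n = 19·2 = 38.
PV = FV·(1+i)^(−n) = 1,123,500 × 0.126343 = 141,946.7995

CHF 141,947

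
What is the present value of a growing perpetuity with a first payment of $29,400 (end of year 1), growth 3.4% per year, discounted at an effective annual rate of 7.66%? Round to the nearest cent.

$690,140.85

PV = D₁/(r − g) = 29400/(0.0766 − 0.034) = 690,140.8451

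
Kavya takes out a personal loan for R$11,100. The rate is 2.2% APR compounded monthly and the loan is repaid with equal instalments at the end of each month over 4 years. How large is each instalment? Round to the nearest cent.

R$241.79

i = 0.022/12 = 0.00183333 per month; n = 4·12 = 48.
PMT = 11100 / ( [1 − (1+0.00183333)^(−48)] / 0.00183333 ) = 11100 / 45.908367 = 241.7860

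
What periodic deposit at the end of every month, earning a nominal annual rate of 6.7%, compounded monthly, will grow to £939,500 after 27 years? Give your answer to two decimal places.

Periodic rate i = 0.067/12 = 0.00558333; n = 27 × 12 = 324 periods.
FV-annuity factor = 908.723062; PMT = 939500 / 908.723062 = 1,033.8683

£1,033.87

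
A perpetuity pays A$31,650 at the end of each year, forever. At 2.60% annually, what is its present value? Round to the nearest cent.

PV = C/r = 31650/0.026 = 1,217,307.6923

A$1,217,307.69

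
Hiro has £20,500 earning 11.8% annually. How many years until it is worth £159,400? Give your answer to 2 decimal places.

(1+i)^n = 159400/20500 = 7.77561, so n = ln 7.77561 / ln 1.118 = 18.3877 years

18.39 years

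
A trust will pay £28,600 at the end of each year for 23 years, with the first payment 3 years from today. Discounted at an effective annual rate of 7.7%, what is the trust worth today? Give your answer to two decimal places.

£262,075.61

PV at t=2 (ordinary 23-year annuity): 28600 × a(23|0.077) = 28600 × 10.628990 = 303,989.1040
PV₀ = 303,989.1040 / (1+0.077)^2 = 303,989.1040 / 1.159929 = 262,075.6132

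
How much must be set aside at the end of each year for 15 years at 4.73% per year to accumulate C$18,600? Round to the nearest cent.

C$879.63

PMT = 18600 / ( [(1+0.0473)^15 − 1] / 0.0473 ) = 18600 / 21.145208 = 879.6319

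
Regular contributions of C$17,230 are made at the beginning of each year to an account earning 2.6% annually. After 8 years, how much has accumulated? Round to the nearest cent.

Accumulation factor s(8|0.026) × (1+i) = 8.995057; FV = 17230 × 8.995057 = 154,984.8349
(annuity-due: payments at period start, so ×(1+i).)

C$154,984.83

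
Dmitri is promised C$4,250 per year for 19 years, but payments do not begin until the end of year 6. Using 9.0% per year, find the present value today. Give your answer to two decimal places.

Value one period before first payment (t=5): 4250 × [1 − (1+0.09)^(−19)] / 0.09 = 4250 × 8.950115 = 38,037.9878
Discount back 5 years: 38,037.9878 × (1+0.09)^(−5) = 38,037.9878 × 0.649931 = 24,722.0822

C$24,722.08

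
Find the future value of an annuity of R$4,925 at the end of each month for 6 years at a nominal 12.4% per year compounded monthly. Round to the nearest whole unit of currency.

R$522,519

i = 0.124/12 = 0.0103333 per month; n = 6·12 = 72.
FV = PMT · [(1+i)^n − 1] / i = 4925 · 106.095251 = 522,519.1098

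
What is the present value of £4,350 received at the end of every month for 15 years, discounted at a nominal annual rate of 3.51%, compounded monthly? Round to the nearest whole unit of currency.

With 12 periods per year: i = 0.002925, n = 180.
PV = PMT · [1 − (1+i)^(−n)] / i = 4350 · 139.787075 = 608,073.7778

£608,074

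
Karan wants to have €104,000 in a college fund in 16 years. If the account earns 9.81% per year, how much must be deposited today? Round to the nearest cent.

€23,268.22

Discount factor = (1+0.0981)^(−16) = 0.223733; PV = 104,000 × 0.223733 = 23,268.2153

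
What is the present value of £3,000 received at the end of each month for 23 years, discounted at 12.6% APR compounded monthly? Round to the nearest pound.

With 12 periods per year: i = 0.0105, n = 276.
PV = 3000 × [1 − (1+0.0105)^(−276)] / 0.0105 = 3000 × 89.907362 = 269,722.0851

£269,722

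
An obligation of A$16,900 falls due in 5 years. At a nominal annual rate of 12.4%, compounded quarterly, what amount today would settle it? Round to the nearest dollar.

A$9,177

Periodic rate i = 0.124/4 = 0.031; n = 5 × 4 = 20 periods.
PV = 16,900 / (1 + 0.031)^20 = 16,900 / 1.841507 = 9,177.2677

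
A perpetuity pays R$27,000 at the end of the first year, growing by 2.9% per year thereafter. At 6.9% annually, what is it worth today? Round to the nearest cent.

R$675,000.00

PV = D₁/(r − g) = 27000/(0.069 − 0.029) = 675,000.0000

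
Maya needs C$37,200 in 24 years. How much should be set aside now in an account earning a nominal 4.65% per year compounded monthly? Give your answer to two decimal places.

i = 0.0465/12 = 0.003875 per month; n = 24·12 = 288.
PV = 37,200 / (1 + 0.003875)^288 = 37,200 / 3.046043 = 12,212.5662

C$12,212.57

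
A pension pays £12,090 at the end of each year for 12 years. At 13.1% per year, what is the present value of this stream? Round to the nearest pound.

£71,223

Annuity factor a(12|0.131) = 5.891069; PV = 12090 × 5.891069 = 71,223.0254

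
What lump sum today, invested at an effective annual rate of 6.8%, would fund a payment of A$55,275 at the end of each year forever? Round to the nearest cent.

A$812,867.65

PV = C/r = 55275/0.068 = 812,867.6471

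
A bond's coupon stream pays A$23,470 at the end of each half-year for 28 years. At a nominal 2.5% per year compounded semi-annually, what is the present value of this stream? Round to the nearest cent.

A$941,157.12

i = 0.025/2 = 0.0125 per half-year; n = 28·2 = 56.
PV = PMT · [1 − (1+i)^(−n)] / i = 23470 · 40.100431 = 941,157.1222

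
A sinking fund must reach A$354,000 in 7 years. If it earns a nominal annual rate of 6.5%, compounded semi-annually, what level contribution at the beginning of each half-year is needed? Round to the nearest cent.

With 2 periods per year: i = 0.0325, n = 14.
PMT = 354000 / ( [(1+0.0325)^14 − 1] / 0.0325 × (1+i) ) = 354000 / 17.943491 = 19,728.6021

A$19,728.60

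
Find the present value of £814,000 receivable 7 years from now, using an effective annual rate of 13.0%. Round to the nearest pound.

£345,999

PV = FV·(1+i)^(−n) = 814,000 × 0.425061 = 345,999.3640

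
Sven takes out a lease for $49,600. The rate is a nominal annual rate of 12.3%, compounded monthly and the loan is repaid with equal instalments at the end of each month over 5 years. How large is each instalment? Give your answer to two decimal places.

$1,110.86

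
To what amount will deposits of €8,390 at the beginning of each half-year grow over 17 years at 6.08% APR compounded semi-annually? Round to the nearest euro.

i = 0.0608/2 = 0.0304 per half-year; n = 17·2 = 34.
FV = 8390 × [(1+0.0304)^34 − 1] / 0.0304 × (1+i) = 8390 × 59.932984 = 502,837.7355
(Beginning-of-period payments → annuity-due factor ×(1+i).)

€502,838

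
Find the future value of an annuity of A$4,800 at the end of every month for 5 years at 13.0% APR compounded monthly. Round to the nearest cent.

With 12 periods per year: i = 0.0108333, n = 60.
FV = PMT · [(1+i)^n − 1] / i = 4800 · 83.894449 = 402,693.3571

A$402,693.36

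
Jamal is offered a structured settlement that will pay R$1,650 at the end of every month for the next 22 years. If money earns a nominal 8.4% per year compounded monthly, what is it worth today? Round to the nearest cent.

R$198,337.18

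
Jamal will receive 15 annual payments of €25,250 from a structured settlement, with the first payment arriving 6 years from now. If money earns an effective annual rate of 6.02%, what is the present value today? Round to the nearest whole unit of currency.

€182,842

PV at t=5 (ordinary 15-year annuity): 25250 × a(15|0.0602) = 25250 × 9.699570 = 244,914.1356
PV₀ = 244,914.1356 / (1+0.0602)^5 = 244,914.1356 / 1.339489 = 182,841.5323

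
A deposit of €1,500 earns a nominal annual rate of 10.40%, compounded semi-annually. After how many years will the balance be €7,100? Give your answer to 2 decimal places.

Periodic rate i = 0.104/2 = 0.052.
(1+i)^n = 7100/1500 = 4.73333, so n = ln 4.73333 / ln 1.052 = 30.6675 half-years
= 30.6675/2 years

15.33 years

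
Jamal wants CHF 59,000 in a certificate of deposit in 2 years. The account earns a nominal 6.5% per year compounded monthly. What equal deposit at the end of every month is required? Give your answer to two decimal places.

CHF 2,308.65

i = 0.065/12 = 0.00541667 per month; n = 2·12 = 24.
FV-annuity factor = 25.556111; PMT = 59000 / 25.556111 = 2,308.6455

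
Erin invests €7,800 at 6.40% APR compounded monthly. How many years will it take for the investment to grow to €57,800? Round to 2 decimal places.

Periodic rate i = 0.064/12 = 0.00533333.
n = ln(57800/7800) / ln(1+0.00533333) = ln(7.41026) / 0.005319 = 376.5377 months
= 376.5377/12 years

31.38 years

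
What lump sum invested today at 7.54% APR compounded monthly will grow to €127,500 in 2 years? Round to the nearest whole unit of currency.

€109,704

With 12 periods per year: i = 0.00628333, n = 24.
PV = FV·(1+i)^(−n) = 127,500 × 0.860426 = 109,704.2548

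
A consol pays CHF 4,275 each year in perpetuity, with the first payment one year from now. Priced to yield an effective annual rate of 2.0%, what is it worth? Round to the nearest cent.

PV = PMT / i = 4275 / 0.02 = 213,750.0000

CHF 213,750.00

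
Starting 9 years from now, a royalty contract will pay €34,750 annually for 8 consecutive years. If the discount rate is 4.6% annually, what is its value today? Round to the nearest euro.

€159,295

PV at t=8 (ordinary 8-year annuity): 34750 × a(8|0.046) = 34750 × 6.569022 = 228,273.5060
Discount back 8 years: 228,273.5060 × (1+0.046)^(−8) = 228,273.5060 × 0.697825 = 159,294.9592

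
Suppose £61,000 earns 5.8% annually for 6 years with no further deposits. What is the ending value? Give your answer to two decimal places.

FV = PV·(1+i)^n = 61,000 × 1.402536 = 85,554.6938

£85,554.69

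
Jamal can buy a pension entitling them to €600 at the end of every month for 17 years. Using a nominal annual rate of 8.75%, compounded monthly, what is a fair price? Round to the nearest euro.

i = 0.0875/12 = 0.00729167 per month; n = 17·12 = 204.
PV = 600 × [1 − (1+0.00729167)^(−204)] / 0.00729167 = 600 × 105.989560 = 63,593.7359

€63,594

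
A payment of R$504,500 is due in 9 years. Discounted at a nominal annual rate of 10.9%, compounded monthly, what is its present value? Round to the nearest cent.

R$189,994.75

i = 0.109/12 = 0.00908333 per month; n = 9·12 = 108.
Discount factor = (1+0.00908333)^(−108) = 0.376600; PV = 504,500 × 0.376600 = 189,994.7457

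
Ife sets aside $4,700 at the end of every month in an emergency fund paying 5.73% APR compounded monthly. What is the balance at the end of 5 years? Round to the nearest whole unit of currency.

i = 0.0573/12 = 0.004775 per month; n = 5·12 = 60.
Accumulation factor s(60|0.004775) = 69.288046; FV = 4700 × 69.288046 = 325,653.8159

$325,654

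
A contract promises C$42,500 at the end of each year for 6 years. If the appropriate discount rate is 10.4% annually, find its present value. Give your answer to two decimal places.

C$182,948.86

PV = PMT · [1 − (1+i)^(−n)] / i = 42500 · 4.304679 = 182,948.8616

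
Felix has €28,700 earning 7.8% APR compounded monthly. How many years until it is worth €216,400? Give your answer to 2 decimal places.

Periodic rate i = 0.078/12 = 0.0065.
n = ln(216400/28700) / ln(1+0.0065) = ln(7.54007) / 0.006479 = 311.8139 months
= 311.8139/12 years

25.98 years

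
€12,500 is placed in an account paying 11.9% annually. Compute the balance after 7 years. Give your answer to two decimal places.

12,500 × (1+0.119)^7 = 12,500 × 2.196902 = 27,461.2700

€27,461.27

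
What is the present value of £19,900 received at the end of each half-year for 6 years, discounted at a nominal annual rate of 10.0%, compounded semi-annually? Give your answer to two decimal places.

i = 0.1/2 = 0.05 per half-year; n = 6·2 = 12.
PV = PMT · [1 − (1+i)^(−n)] / i = 19900 · 8.863252 = 176,378.7076

£176,378.71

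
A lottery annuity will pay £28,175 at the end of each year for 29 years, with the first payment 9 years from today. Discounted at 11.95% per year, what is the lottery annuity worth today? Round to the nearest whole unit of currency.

£91,947

PV at t=8 (ordinary 29-year annuity): 28175 × a(29|0.1195) = 28175 × 8.051293 = 226,845.1746
Discount back 8 years: 226,845.1746 × (1+0.1195)^(−8) = 226,845.1746 × 0.405329 = 91,946.8303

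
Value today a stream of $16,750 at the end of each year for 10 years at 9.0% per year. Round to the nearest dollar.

Annuity factor a(10|0.09) = 6.417658; PV = 16750 × 6.417658 = 107,495.7665

$107,496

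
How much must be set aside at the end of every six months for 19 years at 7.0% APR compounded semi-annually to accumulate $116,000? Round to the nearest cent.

With 2 periods per year: i = 0.035, n = 38.
PMT = 116000 / ( [(1+0.035)^38 − 1] / 0.035 ) = 116000 / 77.028895 = 1,505.9284

$1,505.93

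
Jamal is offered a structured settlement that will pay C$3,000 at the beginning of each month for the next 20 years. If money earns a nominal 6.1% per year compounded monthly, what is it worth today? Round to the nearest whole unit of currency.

C$417,502

Periodic rate i = 0.061/12 = 0.00508333; n = 20 × 12 = 240 periods.
Annuity factor a(240|0.00508333) × (1+i) = 139.167342; PV = 3000 × 139.167342 = 417,502.0256
(Beginning-of-period payments → annuity-due factor ×(1+i).)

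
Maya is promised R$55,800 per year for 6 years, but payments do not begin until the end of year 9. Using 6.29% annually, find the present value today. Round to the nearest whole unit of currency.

R$166,908

PV at t=8 (ordinary 6-year annuity): 55800 × a(6|0.0629) = 55800 × 4.872837 = 271,904.3065
PV₀ = 271,904.3065 / (1+0.0629)^8 = 271,904.3065 / 1.629068 = 166,907.8757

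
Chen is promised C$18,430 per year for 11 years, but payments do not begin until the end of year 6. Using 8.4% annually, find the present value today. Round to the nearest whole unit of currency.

PV at t=5 (ordinary 11-year annuity): 18430 × a(11|0.084) = 18430 × 7.002476 = 129,055.6382
PV₀ = 129,055.6382 / (1+0.084)^5 = 129,055.6382 / 1.496740 = 86,224.4776

C$86,224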